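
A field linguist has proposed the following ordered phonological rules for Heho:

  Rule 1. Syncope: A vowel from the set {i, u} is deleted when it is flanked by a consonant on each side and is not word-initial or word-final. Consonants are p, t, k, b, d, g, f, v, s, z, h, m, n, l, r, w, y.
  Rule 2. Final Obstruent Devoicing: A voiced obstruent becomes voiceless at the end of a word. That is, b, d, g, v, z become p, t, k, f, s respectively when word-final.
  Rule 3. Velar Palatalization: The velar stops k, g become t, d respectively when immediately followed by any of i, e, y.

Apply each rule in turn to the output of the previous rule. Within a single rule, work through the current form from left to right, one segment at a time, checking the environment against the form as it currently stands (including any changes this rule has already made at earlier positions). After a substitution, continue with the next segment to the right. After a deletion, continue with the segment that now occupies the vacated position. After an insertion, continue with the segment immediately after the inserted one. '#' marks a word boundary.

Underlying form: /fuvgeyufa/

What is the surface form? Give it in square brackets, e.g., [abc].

[fvdeyfa]

Rule 1 Syncope: [fuvgeyufa] → [fvgeyfa]
Rule 2 Final Obstruent Devoicing: no change — [fvgeyfa]
Rule 3 Velar Palatalization: [fvgeyfa] → [fvdeyfa]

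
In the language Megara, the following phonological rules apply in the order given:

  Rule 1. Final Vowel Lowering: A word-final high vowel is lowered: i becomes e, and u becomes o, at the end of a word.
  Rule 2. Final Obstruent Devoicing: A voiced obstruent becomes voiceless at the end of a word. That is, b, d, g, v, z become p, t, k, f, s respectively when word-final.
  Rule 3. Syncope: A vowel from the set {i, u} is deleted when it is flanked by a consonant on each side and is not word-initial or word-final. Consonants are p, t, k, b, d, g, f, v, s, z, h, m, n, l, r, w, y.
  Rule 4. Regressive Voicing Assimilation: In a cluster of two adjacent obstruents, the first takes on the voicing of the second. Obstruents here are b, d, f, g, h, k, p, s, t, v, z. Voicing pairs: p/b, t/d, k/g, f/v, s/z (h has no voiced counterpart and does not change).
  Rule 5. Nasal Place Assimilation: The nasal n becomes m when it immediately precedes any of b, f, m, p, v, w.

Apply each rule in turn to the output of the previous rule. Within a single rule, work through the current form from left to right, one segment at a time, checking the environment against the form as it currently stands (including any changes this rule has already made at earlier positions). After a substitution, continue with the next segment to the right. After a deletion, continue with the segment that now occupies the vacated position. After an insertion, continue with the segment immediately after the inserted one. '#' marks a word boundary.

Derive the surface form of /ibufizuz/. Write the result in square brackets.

[ipvss]

Rule 1 Final Vowel Lowering: no change — [ibufizuz]
Rule 2 Final Obstruent Devoicing: [ibufizuz] → [ibufizus]
Rule 3 Syncope: [ibufizus] → [ibfzs]
Rule 4 Regressive Voicing Assimilation: [ibfzs] → [ipvss]
Rule 5 Nasal Place Assimilation: no change — [ipvss]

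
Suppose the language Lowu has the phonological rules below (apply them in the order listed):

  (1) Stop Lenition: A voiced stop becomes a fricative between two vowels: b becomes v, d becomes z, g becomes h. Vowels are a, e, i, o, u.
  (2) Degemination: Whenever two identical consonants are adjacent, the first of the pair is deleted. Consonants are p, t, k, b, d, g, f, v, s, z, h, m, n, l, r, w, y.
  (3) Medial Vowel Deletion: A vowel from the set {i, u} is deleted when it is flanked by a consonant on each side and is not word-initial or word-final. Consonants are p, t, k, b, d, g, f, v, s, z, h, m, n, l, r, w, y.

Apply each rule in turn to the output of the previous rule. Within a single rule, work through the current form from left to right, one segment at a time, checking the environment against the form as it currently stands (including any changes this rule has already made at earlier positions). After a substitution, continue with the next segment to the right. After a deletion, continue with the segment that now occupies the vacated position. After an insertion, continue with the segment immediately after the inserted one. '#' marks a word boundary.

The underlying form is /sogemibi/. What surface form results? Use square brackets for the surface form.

[sohemvi]

(1) Stop Lenition: [sogemibi] → [sohemivi]
(2) Degemination: no change — [sohemivi]
(3) Medial Vowel Deletion: [sohemivi] → [sohemvi]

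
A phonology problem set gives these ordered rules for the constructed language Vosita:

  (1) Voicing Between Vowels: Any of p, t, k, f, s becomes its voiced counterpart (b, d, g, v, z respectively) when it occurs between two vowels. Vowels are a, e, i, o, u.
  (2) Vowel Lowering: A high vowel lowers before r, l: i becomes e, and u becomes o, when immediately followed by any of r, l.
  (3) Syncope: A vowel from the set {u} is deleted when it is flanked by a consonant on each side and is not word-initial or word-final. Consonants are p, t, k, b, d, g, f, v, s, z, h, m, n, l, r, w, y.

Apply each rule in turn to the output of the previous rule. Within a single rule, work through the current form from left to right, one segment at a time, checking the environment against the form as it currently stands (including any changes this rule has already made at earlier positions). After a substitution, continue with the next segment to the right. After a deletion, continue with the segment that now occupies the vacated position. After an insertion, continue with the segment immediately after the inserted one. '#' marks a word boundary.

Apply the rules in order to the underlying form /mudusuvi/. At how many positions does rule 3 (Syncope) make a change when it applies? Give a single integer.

(1) Voicing Between Vowels: [mudusuvi] → [muduzuvi]
(2) Vowel Lowering: no change — [muduzuvi]
(3) Syncope: [muduzuvi] → [mdzvi]
Rule 3 changed 3 position(s).

3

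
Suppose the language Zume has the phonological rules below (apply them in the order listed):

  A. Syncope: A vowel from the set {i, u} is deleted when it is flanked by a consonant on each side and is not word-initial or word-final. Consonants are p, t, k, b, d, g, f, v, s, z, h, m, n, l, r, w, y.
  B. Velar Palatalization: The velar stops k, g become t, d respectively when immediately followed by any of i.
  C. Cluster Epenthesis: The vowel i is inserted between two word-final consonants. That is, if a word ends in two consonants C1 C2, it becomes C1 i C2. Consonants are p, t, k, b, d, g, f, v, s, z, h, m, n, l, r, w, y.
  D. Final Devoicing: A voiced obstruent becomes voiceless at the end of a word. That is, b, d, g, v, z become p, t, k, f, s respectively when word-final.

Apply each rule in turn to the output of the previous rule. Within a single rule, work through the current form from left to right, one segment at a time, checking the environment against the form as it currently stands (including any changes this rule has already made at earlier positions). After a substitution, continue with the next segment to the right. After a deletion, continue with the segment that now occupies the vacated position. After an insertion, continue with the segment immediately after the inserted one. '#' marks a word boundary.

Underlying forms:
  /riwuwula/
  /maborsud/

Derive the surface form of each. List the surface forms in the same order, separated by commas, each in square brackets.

[rwwla], [maborsit]

/riwuwula/:
  A Syncope: [riwuwula] → [rwwla]
  B Velar Palatalization: no change — [rwwla]
  C Cluster Epenthesis: no change — [rwwla]
  D Final Devoicing: no change — [rwwla]
/maborsud/:
  A Syncope: [maborsud] → [maborsd]
  B Velar Palatalization: no change — [maborsd]
  C Cluster Epenthesis: [maborsd] → [maborsid]
  D Final Devoicing: [maborsid] → [maborsit]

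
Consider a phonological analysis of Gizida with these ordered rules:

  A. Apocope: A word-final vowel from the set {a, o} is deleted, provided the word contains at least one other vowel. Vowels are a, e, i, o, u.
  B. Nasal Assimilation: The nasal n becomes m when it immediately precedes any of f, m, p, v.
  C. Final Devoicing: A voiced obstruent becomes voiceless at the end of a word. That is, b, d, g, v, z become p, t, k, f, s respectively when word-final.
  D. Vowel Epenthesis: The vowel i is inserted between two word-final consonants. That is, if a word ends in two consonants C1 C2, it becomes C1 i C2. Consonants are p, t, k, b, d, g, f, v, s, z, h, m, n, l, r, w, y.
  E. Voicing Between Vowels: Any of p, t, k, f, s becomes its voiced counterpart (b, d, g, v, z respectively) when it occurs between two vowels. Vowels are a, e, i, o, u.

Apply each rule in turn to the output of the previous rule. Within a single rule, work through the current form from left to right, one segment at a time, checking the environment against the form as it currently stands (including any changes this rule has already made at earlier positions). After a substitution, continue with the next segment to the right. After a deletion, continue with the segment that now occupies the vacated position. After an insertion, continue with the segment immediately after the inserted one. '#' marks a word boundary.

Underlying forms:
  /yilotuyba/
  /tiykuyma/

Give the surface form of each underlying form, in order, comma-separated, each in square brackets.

/yilotuyba/:
  A Apocope: [yilotuyba] → [yilotuyb]
  B Nasal Assimilation: no change — [yilotuyb]
  C Final Devoicing: [yilotuyb] → [yilotuyp]
  D Vowel Epenthesis: [yilotuyp] → [yilotuyip]
  E Voicing Between Vowels: [yilotuyip] → [yiloduyip]
/tiykuyma/:
  A Apocope: [tiykuyma] → [tiykuym]
  B Nasal Assimilation: no change — [tiykuym]
  C Final Devoicing: no change — [tiykuym]
  D Vowel Epenthesis: [tiykuym] → [tiykuyim]
  E Voicing Between Vowels: no change — [tiykuyim]

[yiloduyip], [tiykuyim]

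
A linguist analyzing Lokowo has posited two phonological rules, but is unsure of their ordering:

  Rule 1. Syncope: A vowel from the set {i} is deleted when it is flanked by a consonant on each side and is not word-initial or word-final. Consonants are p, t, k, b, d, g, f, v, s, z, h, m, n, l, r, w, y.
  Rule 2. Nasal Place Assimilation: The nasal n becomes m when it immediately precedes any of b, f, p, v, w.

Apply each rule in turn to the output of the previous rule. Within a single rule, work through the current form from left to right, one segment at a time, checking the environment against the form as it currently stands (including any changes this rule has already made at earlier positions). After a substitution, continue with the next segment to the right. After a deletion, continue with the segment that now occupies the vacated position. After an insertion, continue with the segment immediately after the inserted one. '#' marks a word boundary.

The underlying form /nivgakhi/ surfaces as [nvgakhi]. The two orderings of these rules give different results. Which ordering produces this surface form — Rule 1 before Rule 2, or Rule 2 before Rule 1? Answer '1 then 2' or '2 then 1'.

2 then 1

Order 1 then 2:
  1 Syncope: [nivgakhi] → [nvgakhi]
  2 Nasal Place Assimilation: [nvgakhi] → [mvgakhi]
  result: [mvgakhi]
Order 2 then 1:
  2 Nasal Place Assimilation: no change — [nivgakhi]
  1 Syncope: [nivgakhi] → [nvgakhi]
  result: [nvgakhi]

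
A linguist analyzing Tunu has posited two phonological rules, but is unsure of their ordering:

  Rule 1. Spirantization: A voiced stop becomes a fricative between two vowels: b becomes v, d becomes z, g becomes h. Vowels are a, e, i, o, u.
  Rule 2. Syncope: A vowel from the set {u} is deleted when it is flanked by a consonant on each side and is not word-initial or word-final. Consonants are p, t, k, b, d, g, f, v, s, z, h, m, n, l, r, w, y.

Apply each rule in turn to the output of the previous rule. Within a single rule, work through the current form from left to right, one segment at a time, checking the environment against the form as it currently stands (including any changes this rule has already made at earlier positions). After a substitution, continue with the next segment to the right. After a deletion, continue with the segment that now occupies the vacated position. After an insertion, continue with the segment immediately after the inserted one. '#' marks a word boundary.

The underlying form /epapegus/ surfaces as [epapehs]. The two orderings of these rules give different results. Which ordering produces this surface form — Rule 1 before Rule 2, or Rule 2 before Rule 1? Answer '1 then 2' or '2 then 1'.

Order 1 then 2:
  1 Spirantization: [epapegus] → [epapehus]
  2 Syncope: [epapehus] → [epapehs]
  result: [epapehs]
Order 2 then 1:
  2 Syncope: [epapegus] → [epapegs]
  1 Spirantization: no change — [epapegs]
  result: [epapegs]

1 then 2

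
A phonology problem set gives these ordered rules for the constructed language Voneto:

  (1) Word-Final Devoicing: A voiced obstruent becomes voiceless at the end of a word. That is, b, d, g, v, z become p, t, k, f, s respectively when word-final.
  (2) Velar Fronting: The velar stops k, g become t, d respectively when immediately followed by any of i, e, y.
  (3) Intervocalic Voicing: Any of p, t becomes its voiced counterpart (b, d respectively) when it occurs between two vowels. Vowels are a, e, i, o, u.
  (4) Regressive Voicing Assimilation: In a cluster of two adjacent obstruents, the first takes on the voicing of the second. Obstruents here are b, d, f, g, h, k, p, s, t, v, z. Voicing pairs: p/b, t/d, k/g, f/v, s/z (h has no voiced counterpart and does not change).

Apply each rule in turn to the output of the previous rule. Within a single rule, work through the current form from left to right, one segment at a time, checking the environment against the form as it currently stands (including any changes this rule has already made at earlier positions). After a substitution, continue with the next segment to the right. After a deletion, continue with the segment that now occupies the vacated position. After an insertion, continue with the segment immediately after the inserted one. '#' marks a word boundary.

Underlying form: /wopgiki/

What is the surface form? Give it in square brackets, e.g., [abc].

(1) Word-Final Devoicing: no change — [wopgiki]
(2) Velar Fronting: [wopgiki] → [wopditi]
(3) Intervocalic Voicing: [wopditi] → [wopdidi]
(4) Regressive Voicing Assimilation: [wopdidi] → [wobdidi]

[wobdidi]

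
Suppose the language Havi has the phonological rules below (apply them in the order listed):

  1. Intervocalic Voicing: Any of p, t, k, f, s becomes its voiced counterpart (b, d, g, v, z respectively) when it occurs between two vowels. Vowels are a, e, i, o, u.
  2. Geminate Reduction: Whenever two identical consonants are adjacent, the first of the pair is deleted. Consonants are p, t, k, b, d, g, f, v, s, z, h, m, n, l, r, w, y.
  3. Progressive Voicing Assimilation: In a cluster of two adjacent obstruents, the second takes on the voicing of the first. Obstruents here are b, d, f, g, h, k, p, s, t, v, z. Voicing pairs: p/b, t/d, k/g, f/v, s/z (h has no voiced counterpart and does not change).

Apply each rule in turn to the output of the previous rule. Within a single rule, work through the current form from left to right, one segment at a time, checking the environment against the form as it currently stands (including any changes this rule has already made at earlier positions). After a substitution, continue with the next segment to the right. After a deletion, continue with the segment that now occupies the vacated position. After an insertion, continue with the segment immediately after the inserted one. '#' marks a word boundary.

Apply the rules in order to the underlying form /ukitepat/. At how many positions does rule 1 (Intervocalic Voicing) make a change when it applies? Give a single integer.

3

1 Intervocalic Voicing: [ukitepat] → [ugidebat]
2 Geminate Reduction: no change — [ugidebat]
3 Progressive Voicing Assimilation: no change — [ugidebat]
Rule 1 changed 3 position(s).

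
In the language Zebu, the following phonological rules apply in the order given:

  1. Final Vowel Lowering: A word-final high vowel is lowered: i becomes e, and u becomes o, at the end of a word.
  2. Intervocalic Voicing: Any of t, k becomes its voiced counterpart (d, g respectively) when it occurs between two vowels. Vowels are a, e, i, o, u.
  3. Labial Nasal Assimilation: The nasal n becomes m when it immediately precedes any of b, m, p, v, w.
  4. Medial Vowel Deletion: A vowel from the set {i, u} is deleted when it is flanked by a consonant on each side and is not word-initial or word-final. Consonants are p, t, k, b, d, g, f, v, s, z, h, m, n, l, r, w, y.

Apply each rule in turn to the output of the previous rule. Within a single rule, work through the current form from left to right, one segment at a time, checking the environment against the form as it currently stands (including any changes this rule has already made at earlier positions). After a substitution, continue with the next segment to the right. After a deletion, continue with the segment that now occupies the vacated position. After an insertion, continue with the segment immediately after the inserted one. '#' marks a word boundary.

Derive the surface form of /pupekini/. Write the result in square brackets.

[ppegne]

1 Final Vowel Lowering: [pupekini] → [pupekine]
2 Intervocalic Voicing: [pupekine] → [pupegine]
3 Labial Nasal Assimilation: no change — [pupegine]
4 Medial Vowel Deletion: [pupegine] → [ppegne]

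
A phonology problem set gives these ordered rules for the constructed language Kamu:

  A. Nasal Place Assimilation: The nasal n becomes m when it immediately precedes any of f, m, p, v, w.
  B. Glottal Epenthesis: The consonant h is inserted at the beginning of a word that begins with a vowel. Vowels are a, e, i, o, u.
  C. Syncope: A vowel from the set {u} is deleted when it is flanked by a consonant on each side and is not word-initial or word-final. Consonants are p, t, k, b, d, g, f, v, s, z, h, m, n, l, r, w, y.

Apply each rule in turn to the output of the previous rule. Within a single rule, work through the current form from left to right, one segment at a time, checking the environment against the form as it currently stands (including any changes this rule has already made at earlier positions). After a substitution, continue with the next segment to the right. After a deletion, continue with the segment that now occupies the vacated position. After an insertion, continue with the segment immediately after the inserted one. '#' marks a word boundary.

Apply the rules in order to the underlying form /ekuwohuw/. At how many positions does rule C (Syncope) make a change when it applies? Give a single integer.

A Nasal Place Assimilation: no change — [ekuwohuw]
B Glottal Epenthesis: [ekuwohuw] → [hekuwohuw]
C Syncope: [hekuwohuw] → [hekwohw]
Rule C changed 2 position(s).

2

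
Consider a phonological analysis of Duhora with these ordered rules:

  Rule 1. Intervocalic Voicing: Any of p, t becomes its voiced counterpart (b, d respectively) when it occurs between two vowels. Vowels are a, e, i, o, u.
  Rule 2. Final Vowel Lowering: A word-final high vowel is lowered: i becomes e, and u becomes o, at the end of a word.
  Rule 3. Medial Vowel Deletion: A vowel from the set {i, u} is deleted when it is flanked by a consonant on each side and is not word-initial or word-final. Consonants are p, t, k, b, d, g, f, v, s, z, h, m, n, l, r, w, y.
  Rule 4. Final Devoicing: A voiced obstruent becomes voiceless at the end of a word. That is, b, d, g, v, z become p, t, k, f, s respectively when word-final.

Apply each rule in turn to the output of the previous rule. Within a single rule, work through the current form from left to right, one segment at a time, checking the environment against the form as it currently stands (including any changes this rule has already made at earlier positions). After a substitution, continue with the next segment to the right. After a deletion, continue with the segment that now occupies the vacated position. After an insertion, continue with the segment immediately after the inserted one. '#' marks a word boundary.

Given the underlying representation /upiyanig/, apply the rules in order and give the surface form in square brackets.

[ubyank]

Rule 1 Intervocalic Voicing: [upiyanig] → [ubiyanig]
Rule 2 Final Vowel Lowering: no change — [ubiyanig]
Rule 3 Medial Vowel Deletion: [ubiyanig] → [ubyang]
Rule 4 Final Devoicing: [ubyang] → [ubyank]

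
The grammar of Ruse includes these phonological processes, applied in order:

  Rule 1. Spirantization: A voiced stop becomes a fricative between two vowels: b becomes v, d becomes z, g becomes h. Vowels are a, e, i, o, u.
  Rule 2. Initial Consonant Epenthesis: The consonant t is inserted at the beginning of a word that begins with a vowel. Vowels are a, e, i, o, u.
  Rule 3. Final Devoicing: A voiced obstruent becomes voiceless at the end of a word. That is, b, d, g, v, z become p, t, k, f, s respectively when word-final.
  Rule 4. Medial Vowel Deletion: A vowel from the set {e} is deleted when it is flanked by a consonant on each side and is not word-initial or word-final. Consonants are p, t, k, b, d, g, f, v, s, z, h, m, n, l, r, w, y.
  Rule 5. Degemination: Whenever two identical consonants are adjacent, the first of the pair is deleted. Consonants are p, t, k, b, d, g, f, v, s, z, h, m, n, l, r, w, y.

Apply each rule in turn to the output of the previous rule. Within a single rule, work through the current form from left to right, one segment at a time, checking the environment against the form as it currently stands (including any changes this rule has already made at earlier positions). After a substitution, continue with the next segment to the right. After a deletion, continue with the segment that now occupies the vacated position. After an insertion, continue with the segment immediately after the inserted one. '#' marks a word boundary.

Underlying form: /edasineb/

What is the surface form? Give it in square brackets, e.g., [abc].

Rule 1 Spirantization: [edasineb] → [ezasineb]
Rule 2 Initial Consonant Epenthesis: [ezasineb] → [tezasineb]
Rule 3 Final Devoicing: [tezasineb] → [tezasinep]
Rule 4 Medial Vowel Deletion: [tezasinep] → [tzasinp]
Rule 5 Degemination: no change — [tzasinp]

[tzasinp]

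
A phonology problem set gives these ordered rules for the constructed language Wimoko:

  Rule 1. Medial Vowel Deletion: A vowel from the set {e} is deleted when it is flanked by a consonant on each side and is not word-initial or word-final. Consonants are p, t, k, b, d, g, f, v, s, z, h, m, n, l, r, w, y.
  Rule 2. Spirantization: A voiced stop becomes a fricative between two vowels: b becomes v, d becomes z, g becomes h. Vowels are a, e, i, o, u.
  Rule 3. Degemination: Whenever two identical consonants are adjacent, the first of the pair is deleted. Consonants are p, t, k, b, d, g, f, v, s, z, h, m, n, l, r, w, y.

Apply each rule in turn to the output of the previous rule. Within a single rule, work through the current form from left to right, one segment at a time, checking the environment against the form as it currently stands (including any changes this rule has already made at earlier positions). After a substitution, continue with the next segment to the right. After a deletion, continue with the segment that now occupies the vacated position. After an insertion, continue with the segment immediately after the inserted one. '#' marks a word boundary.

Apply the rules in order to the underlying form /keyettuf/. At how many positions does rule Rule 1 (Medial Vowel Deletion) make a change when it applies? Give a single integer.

2

Rule 1 Medial Vowel Deletion: [keyettuf] → [kyttuf]
Rule 2 Spirantization: no change — [kyttuf]
Rule 3 Degemination: [kyttuf] → [kytuf]
Rule Rule 1 changed 2 position(s).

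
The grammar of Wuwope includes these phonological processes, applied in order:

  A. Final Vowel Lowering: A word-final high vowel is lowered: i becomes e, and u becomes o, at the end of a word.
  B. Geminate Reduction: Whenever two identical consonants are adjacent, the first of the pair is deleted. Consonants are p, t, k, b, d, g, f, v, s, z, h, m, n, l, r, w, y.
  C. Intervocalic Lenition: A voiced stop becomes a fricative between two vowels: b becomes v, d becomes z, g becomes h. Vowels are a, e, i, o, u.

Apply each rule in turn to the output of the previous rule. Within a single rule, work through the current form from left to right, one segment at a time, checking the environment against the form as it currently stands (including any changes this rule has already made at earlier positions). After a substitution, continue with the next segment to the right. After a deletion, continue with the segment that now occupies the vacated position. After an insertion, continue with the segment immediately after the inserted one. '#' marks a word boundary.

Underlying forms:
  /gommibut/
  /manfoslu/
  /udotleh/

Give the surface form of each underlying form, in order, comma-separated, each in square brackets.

[gomivut], [manfoslo], [uzotleh]

/gommibut/:
  A Final Vowel Lowering: no change — [gommibut]
  B Geminate Reduction: [gommibut] → [gomibut]
  C Intervocalic Lenition: [gomibut] → [gomivut]
/manfoslu/:
  A Final Vowel Lowering: [manfoslu] → [manfoslo]
  B Geminate Reduction: no change — [manfoslo]
  C Intervocalic Lenition: no change — [manfoslo]
/udotleh/:
  A Final Vowel Lowering: no change — [udotleh]
  B Geminate Reduction: no change — [udotleh]
  C Intervocalic Lenition: [udotleh] → [uzotleh]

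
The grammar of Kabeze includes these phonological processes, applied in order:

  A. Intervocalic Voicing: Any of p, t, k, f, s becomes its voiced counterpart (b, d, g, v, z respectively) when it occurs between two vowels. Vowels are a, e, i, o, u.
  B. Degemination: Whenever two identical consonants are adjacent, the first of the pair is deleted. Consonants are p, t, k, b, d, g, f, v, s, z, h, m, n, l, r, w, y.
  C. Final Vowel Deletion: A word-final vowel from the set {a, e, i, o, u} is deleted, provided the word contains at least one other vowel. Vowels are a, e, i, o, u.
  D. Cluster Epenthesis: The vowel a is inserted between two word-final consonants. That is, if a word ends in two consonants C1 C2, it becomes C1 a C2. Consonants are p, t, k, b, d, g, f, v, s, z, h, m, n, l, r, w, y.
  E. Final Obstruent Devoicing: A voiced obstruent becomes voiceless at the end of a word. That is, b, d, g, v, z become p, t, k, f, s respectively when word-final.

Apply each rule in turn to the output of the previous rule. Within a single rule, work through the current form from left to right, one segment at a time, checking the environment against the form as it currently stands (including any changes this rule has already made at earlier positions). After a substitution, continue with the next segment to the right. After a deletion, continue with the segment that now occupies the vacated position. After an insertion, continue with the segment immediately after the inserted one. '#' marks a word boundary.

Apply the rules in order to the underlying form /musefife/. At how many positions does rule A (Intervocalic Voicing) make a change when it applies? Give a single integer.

3

A Intervocalic Voicing: [musefife] → [muzevive]
B Degemination: no change — [muzevive]
C Final Vowel Deletion: [muzevive] → [muzeviv]
D Cluster Epenthesis: no change — [muzeviv]
E Final Obstruent Devoicing: [muzeviv] → [muzevif]
Rule A changed 3 position(s).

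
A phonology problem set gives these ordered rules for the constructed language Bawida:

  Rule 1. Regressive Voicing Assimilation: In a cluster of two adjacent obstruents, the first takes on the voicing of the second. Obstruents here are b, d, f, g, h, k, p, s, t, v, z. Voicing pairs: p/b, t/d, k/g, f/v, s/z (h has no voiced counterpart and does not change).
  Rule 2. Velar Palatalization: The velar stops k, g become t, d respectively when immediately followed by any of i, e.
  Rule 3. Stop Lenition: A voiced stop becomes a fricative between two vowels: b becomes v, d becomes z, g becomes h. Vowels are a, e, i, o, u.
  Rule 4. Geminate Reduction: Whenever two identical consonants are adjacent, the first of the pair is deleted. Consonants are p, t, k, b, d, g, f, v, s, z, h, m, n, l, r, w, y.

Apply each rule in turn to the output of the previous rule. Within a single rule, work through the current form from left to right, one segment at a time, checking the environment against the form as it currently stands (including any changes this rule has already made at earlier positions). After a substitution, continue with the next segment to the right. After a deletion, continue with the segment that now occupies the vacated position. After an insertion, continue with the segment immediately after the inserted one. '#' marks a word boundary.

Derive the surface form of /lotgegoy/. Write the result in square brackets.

[lodehoy]

Rule 1 Regressive Voicing Assimilation: [lotgegoy] → [lodgegoy]
Rule 2 Velar Palatalization: [lodgegoy] → [loddegoy]
Rule 3 Stop Lenition: [loddegoy] → [loddehoy]
Rule 4 Geminate Reduction: [loddehoy] → [lodehoy]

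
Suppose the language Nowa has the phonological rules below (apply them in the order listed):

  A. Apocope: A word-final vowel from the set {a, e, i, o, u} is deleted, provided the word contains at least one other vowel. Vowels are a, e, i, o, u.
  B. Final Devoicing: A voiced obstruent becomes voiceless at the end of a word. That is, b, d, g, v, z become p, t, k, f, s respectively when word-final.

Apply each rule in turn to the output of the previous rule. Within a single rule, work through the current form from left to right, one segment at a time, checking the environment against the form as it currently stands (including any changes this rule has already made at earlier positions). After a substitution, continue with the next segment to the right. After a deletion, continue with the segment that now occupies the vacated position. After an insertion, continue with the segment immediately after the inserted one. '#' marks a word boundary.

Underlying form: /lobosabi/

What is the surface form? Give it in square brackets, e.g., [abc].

A Apocope: [lobosabi] → [lobosab]
B Final Devoicing: [lobosab] → [lobosap]

[lobosap]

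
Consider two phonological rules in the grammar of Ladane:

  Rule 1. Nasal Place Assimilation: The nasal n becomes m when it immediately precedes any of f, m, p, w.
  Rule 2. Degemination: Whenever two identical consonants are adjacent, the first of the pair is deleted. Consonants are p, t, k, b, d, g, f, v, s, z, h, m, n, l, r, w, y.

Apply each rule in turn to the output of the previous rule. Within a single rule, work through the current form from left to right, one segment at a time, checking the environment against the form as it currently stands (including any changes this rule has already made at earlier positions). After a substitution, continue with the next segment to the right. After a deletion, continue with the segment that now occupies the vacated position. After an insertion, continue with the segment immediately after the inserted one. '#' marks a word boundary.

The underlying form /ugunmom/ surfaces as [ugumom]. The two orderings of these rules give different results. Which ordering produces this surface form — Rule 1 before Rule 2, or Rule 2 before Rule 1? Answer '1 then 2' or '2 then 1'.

Order 1 then 2:
  1 Nasal Place Assimilation: [ugunmom] → [ugummom]
  2 Degemination: [ugummom] → [ugumom]
  result: [ugumom]
Order 2 then 1:
  2 Degemination: no change — [ugunmom]
  1 Nasal Place Assimilation: [ugunmom] → [ugummom]
  result: [ugummom]

1 then 2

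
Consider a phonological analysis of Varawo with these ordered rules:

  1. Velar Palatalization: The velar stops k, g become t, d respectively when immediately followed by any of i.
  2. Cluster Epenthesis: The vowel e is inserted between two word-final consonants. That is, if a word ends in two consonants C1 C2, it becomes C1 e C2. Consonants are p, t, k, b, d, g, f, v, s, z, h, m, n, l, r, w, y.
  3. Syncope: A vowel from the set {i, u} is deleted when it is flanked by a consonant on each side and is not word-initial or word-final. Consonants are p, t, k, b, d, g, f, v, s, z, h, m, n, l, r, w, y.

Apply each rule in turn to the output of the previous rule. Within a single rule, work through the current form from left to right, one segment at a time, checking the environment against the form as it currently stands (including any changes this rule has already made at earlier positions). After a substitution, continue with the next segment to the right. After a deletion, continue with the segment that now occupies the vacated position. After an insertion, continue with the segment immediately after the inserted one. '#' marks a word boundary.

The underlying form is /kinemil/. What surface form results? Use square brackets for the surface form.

1 Velar Palatalization: [kinemil] → [tinemil]
2 Cluster Epenthesis: no change — [tinemil]
3 Syncope: [tinemil] → [tneml]

[tneml]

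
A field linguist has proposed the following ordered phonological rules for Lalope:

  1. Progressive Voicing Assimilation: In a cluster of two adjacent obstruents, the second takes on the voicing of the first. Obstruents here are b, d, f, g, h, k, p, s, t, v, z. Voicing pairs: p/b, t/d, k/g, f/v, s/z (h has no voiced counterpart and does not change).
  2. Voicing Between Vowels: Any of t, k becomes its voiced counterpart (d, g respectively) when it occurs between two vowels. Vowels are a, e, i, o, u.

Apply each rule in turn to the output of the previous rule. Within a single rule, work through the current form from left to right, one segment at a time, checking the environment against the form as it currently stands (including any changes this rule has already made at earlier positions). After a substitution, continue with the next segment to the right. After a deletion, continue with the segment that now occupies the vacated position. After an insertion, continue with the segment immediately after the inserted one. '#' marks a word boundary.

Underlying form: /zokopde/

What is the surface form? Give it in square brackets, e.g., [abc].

1 Progressive Voicing Assimilation: [zokopde] → [zokopte]
2 Voicing Between Vowels: [zokopte] → [zogopte]

[zogopte]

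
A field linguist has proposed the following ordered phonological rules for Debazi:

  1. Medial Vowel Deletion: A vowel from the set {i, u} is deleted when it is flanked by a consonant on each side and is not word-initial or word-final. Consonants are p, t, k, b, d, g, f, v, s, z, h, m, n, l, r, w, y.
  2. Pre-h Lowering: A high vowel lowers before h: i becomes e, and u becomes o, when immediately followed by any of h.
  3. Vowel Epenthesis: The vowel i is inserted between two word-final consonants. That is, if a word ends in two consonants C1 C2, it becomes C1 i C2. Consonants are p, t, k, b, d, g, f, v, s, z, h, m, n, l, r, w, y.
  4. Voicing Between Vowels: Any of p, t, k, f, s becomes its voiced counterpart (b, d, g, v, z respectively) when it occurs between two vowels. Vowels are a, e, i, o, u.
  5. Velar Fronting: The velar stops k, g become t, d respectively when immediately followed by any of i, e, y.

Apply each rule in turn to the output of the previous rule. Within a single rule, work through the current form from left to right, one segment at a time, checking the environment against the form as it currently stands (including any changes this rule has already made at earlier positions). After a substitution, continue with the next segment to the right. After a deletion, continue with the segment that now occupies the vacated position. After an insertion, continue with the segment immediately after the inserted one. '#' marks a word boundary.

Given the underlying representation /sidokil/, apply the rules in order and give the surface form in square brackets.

[sdodil]

1 Medial Vowel Deletion: [sidokil] → [sdokl]
2 Pre-h Lowering: no change — [sdokl]
3 Vowel Epenthesis: [sdokl] → [sdokil]
4 Voicing Between Vowels: [sdokil] → [sdogil]
5 Velar Fronting: [sdogil] → [sdodil]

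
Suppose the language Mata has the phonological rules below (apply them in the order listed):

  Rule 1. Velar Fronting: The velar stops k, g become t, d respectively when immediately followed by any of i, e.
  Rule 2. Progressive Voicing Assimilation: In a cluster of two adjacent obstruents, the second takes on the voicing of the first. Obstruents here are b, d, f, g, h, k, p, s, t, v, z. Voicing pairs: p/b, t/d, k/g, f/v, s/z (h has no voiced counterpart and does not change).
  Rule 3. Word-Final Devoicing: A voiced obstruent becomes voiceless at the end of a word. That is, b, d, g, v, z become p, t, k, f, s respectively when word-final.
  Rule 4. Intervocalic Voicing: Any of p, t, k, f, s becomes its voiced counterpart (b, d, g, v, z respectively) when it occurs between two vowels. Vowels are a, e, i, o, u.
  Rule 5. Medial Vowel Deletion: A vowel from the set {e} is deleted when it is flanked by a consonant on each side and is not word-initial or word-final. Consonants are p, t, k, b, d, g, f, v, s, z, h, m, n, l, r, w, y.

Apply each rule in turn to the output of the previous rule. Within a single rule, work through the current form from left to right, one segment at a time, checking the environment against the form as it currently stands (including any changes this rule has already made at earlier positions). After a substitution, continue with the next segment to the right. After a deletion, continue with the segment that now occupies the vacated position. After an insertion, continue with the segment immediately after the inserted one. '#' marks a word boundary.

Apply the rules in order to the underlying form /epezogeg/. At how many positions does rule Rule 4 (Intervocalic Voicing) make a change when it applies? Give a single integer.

1

Rule 1 Velar Fronting: [epezogeg] → [epezodeg]
Rule 2 Progressive Voicing Assimilation: no change — [epezodeg]
Rule 3 Word-Final Devoicing: [epezodeg] → [epezodek]
Rule 4 Intervocalic Voicing: [epezodek] → [ebezodek]
Rule 5 Medial Vowel Deletion: [ebezodek] → [ebzodk]
Rule Rule 4 changed 1 position(s).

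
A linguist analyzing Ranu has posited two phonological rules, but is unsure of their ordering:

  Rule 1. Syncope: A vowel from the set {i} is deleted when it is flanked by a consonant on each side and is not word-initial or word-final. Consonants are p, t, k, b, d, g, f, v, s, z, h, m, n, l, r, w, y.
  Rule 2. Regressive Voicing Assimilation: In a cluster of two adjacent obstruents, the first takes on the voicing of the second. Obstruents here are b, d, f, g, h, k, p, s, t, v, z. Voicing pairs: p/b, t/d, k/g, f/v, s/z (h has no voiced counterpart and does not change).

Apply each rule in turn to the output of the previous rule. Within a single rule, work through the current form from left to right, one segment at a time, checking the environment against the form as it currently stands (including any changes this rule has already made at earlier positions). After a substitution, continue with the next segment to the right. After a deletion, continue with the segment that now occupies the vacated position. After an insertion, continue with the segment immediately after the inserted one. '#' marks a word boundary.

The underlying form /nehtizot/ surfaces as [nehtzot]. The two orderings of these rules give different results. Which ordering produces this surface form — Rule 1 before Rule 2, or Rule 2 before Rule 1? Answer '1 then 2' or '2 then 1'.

Order 1 then 2:
  1 Syncope: [nehtizot] → [nehtzot]
  2 Regressive Voicing Assimilation: [nehtzot] → [nehdzot]
  result: [nehdzot]
Order 2 then 1:
  2 Regressive Voicing Assimilation: no change — [nehtizot]
  1 Syncope: [nehtizot] → [nehtzot]
  result: [nehtzot]

2 then 1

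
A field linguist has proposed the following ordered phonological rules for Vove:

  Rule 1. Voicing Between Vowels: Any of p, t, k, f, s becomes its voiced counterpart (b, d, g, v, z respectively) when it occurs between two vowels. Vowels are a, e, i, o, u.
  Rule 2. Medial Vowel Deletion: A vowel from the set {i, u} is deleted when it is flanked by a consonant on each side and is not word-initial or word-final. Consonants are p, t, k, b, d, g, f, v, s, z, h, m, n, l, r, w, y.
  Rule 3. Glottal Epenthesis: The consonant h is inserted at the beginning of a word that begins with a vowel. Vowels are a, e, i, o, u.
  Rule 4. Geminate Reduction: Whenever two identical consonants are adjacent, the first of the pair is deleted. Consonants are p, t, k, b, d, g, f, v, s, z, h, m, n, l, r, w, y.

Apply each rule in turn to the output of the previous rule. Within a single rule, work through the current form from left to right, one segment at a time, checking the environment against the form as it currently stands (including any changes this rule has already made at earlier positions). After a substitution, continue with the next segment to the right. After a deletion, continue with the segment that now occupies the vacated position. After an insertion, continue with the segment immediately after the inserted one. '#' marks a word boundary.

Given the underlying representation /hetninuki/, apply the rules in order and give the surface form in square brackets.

[hetngi]

Rule 1 Voicing Between Vowels: [hetninuki] → [hetninugi]
Rule 2 Medial Vowel Deletion: [hetninugi] → [hetnngi]
Rule 3 Glottal Epenthesis: no change — [hetnngi]
Rule 4 Geminate Reduction: [hetnngi] → [hetngi]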